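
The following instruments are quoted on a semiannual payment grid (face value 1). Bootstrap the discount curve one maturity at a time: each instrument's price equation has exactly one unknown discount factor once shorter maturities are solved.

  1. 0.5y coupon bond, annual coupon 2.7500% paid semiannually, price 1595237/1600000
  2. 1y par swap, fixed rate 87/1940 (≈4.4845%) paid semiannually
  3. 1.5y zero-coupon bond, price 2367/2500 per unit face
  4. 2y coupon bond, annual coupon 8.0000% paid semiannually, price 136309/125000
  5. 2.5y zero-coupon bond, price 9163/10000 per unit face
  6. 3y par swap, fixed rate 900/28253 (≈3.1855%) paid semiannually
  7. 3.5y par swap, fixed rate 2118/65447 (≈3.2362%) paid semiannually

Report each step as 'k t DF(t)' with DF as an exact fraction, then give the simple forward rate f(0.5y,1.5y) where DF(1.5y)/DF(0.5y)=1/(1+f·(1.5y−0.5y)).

step 1 [0.5y] bond c/2=11/800: DF=(1595237/1600000 − 11/800·(0))/(1+11/800) = 1967/2000 ≈ 0.983500
step 2 [1y] swap r/2=87/3880: DF=(1 − 87/3880·(0.983500))/(1+87/3880) = 1913/2000 ≈ 0.956500
step 3 [1.5y] zero: DF = P = 2367/2500 ≈ 0.946800
step 4 [2y] bond c/2=1/25: DF=(136309/125000 − 1/25·(0.983500+0.956500+0.946800))/(1+1/25) = 15/16 ≈ 0.937500
step 5 [2.5y] zero: DF = P = 9163/10000 ≈ 0.916300
step 6 [3y] swap r/2=450/28253: DF=(1 − 450/28253·(0.983500+0.956500+0.946800+0.937500+0.916300))/(1+450/28253) = 91/100 ≈ 0.910000
step 7 [3.5y] swap r/2=1059/65447: DF=(1 − 1059/65447·(0.983500+0.956500+0.946800+0.937500+0.916300+0.910000))/(1+1059/65447) = 8941/10000 ≈ 0.894100

1 1/2 1967/2000
2 1 1913/2000
3 3/2 2367/2500
4 2 15/16
5 5/2 9163/10000
6 3 91/100
7 7/2 8941/10000
f(0.5y,1.5y) = ((1967/2000)/(2367/2500) − 1)/(1) = 367/9468 ≈ 3.8762%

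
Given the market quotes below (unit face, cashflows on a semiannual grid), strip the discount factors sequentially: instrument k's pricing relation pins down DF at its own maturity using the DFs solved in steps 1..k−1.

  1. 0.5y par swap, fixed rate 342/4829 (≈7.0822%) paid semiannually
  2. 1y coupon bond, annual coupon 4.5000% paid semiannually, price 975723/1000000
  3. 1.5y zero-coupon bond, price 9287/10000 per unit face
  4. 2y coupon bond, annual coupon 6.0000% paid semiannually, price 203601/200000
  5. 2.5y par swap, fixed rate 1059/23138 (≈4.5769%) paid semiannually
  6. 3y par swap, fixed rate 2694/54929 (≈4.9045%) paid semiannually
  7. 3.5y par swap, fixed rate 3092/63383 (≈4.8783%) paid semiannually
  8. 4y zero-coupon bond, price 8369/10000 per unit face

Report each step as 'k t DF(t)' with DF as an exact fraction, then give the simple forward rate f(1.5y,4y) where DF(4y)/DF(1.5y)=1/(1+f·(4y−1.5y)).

step 1 [0.5y] swap r/2=171/4829: DF=(1 − 171/4829·(0))/(1+171/4829) = 4829/5000 ≈ 0.965800
step 2 [1y] bond c/2=9/400: DF=(975723/1000000 − 9/400·(0.965800))/(1+9/400) = 933/1000 ≈ 0.933000
step 3 [1.5y] zero: DF = P = 9287/10000 ≈ 0.928700
step 4 [2y] bond c/2=3/100: DF=(203601/200000 − 3/100·(0.965800+0.933000+0.928700))/(1+3/100) = 453/500 ≈ 0.906000
step 5 [2.5y] swap r/2=1059/46276: DF=(1 − 1059/46276·(0.965800+0.933000+0.928700+0.906000))/(1+1059/46276) = 8941/10000 ≈ 0.894100
step 6 [3y] swap r/2=1347/54929: DF=(1 − 1347/54929·(0.965800+0.933000+0.928700+0.906000+0.894100))/(1+1347/54929) = 8653/10000 ≈ 0.865300
step 7 [3.5y] swap r/2=1546/63383: DF=(1 − 1546/63383·(0.965800+0.933000+0.928700+0.906000+0.894100+0.865300))/(1+1546/63383) = 4227/5000 ≈ 0.845400
step 8 [4y] zero: DF = P = 8369/10000 ≈ 0.836900

1 1/2 4829/5000
2 1 933/1000
3 3/2 9287/10000
4 2 453/500
5 5/2 8941/10000
6 3 8653/10000
7 7/2 4227/5000
8 4 8369/10000
f(1.5y,4y) = ((9287/10000)/(8369/10000) − 1)/(5/2) = 1836/41845 ≈ 4.3876%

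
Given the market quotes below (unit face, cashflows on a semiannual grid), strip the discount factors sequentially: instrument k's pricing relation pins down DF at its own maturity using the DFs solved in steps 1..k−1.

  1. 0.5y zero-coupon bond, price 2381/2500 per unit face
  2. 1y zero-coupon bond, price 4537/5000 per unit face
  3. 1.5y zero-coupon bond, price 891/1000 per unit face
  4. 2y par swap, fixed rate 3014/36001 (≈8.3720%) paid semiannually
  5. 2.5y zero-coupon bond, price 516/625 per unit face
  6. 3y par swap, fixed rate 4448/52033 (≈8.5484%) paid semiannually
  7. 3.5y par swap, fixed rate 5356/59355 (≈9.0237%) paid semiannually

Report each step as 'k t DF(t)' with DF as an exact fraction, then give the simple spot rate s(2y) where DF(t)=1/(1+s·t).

1 1/2 2381/2500
2 1 4537/5000
3 3/2 891/1000
4 2 8493/10000
5 5/2 516/625
6 3 486/625
7 7/2 3661/5000
s(2y) = (1/(8493/10000) − 1)/(2) = 1507/16986 ≈ 8.8720%

step 1 [0.5y] zero: DF = P = 2381/2500 ≈ 0.952400
step 2 [1y] zero: DF = P = 4537/5000 ≈ 0.907400
step 3 [1.5y] zero: DF = P = 891/1000 ≈ 0.891000
step 4 [2y] swap r/2=1507/36001: DF=(1 − 1507/36001·(0.952400+0.907400+0.891000))/(1+1507/36001) = 8493/10000 ≈ 0.849300
step 5 [2.5y] zero: DF = P = 516/625 ≈ 0.825600
step 6 [3y] swap r/2=2224/52033: DF=(1 − 2224/52033·(0.952400+0.907400+0.891000+0.849300+0.825600))/(1+2224/52033) = 486/625 ≈ 0.777600
step 7 [3.5y] swap r/2=2678/59355: DF=(1 − 2678/59355·(0.952400+0.907400+0.891000+0.849300+0.825600+0.777600))/(1+2678/59355) = 3661/5000 ≈ 0.732200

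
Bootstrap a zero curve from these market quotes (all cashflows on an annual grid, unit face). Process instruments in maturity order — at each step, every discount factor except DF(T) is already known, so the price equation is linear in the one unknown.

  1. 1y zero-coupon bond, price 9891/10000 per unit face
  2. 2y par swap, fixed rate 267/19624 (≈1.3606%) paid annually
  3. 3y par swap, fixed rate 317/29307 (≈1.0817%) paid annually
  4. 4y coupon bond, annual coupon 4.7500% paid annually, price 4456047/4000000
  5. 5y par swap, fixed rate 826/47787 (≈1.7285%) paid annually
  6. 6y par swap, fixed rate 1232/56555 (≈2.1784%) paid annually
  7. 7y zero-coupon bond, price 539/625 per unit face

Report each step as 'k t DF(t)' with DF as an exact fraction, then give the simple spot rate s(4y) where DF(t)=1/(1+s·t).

step 1 [1y] zero: DF = P = 9891/10000 ≈ 0.989100
step 2 [2y] swap r/1=267/19624: DF=(1 − 267/19624·(0.989100))/(1+267/19624) = 9733/10000 ≈ 0.973300
step 3 [3y] swap r/1=317/29307: DF=(1 − 317/29307·(0.989100+0.973300))/(1+317/29307) = 9683/10000 ≈ 0.968300
step 4 [4y] bond c/1=19/400: DF=(4456047/4000000 − 19/400·(0.989100+0.973300+0.968300))/(1+19/400) = 4653/5000 ≈ 0.930600
step 5 [5y] swap r/1=826/47787: DF=(1 − 826/47787·(0.989100+0.973300+0.968300+0.930600))/(1+826/47787) = 4587/5000 ≈ 0.917400
step 6 [6y] swap r/1=1232/56555: DF=(1 − 1232/56555·(0.989100+0.973300+0.968300+0.930600+0.917400))/(1+1232/56555) = 548/625 ≈ 0.876800
step 7 [7y] zero: DF = P = 539/625 ≈ 0.862400

1 1 9891/10000
2 2 9733/10000
3 3 9683/10000
4 4 4653/5000
5 5 4587/5000
6 6 548/625
7 7 539/625
s(4y) = (1/(4653/5000) − 1)/(4) = 347/18612 ≈ 1.8644%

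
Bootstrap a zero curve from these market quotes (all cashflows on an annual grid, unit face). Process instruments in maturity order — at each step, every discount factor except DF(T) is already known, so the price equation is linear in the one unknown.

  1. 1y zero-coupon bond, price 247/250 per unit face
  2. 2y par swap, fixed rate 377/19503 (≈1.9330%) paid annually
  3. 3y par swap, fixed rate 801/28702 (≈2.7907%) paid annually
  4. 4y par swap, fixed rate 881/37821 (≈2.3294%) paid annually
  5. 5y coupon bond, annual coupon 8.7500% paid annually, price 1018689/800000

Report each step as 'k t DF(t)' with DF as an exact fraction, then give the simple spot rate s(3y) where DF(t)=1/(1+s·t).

step 1 [1y] zero: DF = P = 247/250 ≈ 0.988000
step 2 [2y] swap r/1=377/19503: DF=(1 − 377/19503·(0.988000))/(1+377/19503) = 9623/10000 ≈ 0.962300
step 3 [3y] swap r/1=801/28702: DF=(1 − 801/28702·(0.988000+0.962300))/(1+801/28702) = 9199/10000 ≈ 0.919900
step 4 [4y] swap r/1=881/37821: DF=(1 − 881/37821·(0.988000+0.962300+0.919900))/(1+881/37821) = 9119/10000 ≈ 0.911900
step 5 [5y] bond c/1=7/80: DF=(1018689/800000 − 7/80·(0.988000+0.962300+0.919900+0.911900))/(1+7/80) = 4333/5000 ≈ 0.866600

1 1 247/250
2 2 9623/10000
3 3 9199/10000
4 4 9119/10000
5 5 4333/5000
s(3y) = (1/(9199/10000) − 1)/(3) = 267/9199 ≈ 2.9025%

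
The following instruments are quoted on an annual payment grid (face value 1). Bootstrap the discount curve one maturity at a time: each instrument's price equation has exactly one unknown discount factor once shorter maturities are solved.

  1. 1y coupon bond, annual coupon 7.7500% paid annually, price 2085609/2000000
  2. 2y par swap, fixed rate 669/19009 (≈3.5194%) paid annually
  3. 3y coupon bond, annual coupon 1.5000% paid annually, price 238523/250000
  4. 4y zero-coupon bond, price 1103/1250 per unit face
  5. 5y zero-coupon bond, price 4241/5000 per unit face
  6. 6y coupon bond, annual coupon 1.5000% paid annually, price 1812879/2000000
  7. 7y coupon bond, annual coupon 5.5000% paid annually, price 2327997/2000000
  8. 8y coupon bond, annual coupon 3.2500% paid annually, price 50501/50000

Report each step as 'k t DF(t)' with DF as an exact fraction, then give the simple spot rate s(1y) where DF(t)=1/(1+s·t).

step 1 [1y] bond c/1=31/400: DF=(2085609/2000000 − 31/400·(0))/(1+31/400) = 4839/5000 ≈ 0.967800
step 2 [2y] swap r/1=669/19009: DF=(1 − 669/19009·(0.967800))/(1+669/19009) = 9331/10000 ≈ 0.933100
step 3 [3y] bond c/1=3/200: DF=(238523/250000 − 3/200·(0.967800+0.933100))/(1+3/200) = 9119/10000 ≈ 0.911900
step 4 [4y] zero: DF = P = 1103/1250 ≈ 0.882400
step 5 [5y] zero: DF = P = 4241/5000 ≈ 0.848200
step 6 [6y] bond c/1=3/200: DF=(1812879/2000000 − 3/200·(0.967800+0.933100+0.911900+0.882400+0.848200))/(1+3/200) = 8259/10000 ≈ 0.825900
step 7 [7y] bond c/1=11/200: DF=(2327997/2000000 − 11/200·(0.967800+0.933100+0.911900+0.882400+0.848200+0.825900))/(1+11/200) = 4117/5000 ≈ 0.823400
step 8 [8y] bond c/1=13/400: DF=(50501/50000 − 13/400·(0.967800+0.933100+0.911900+0.882400+0.848200+0.825900+0.823400))/(1+13/400) = 7833/10000 ≈ 0.783300

1 1 4839/5000
2 2 9331/10000
3 3 9119/10000
4 4 1103/1250
5 5 4241/5000
6 6 8259/10000
7 7 4117/5000
8 8 7833/10000
s(1y) = (1/(4839/5000) − 1)/(1) = 161/4839 ≈ 3.3271%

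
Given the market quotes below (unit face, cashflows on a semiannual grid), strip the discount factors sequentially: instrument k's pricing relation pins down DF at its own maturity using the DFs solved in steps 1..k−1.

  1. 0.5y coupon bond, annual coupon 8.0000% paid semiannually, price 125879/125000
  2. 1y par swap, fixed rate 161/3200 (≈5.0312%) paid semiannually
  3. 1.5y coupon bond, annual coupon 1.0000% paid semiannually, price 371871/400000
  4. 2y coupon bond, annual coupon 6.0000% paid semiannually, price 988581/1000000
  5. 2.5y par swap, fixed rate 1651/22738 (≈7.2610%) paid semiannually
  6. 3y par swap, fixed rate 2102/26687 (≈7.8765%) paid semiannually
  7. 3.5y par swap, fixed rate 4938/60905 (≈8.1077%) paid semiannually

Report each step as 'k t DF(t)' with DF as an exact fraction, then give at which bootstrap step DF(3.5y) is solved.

step 1 [0.5y] bond c/2=1/25: DF=(125879/125000 − 1/25·(0))/(1+1/25) = 9683/10000 ≈ 0.968300
step 2 [1y] swap r/2=161/6400: DF=(1 − 161/6400·(0.968300))/(1+161/6400) = 9517/10000 ≈ 0.951700
step 3 [1.5y] bond c/2=1/200: DF=(371871/400000 − 1/200·(0.968300+0.951700))/(1+1/200) = 1831/2000 ≈ 0.915500
step 4 [2y] bond c/2=3/100: DF=(988581/1000000 − 3/100·(0.968300+0.951700+0.915500))/(1+3/100) = 2193/2500 ≈ 0.877200
step 5 [2.5y] swap r/2=1651/45476: DF=(1 − 1651/45476·(0.968300+0.951700+0.915500+0.877200))/(1+1651/45476) = 8349/10000 ≈ 0.834900
step 6 [3y] swap r/2=1051/26687: DF=(1 − 1051/26687·(0.968300+0.951700+0.915500+0.877200+0.834900))/(1+1051/26687) = 3949/5000 ≈ 0.789800
step 7 [3.5y] swap r/2=2469/60905: DF=(1 − 2469/60905·(0.968300+0.951700+0.915500+0.877200+0.834900+0.789800))/(1+2469/60905) = 7531/10000 ≈ 0.753100

1 1/2 9683/10000
2 1 9517/10000
3 3/2 1831/2000
4 2 2193/2500
5 5/2 8349/10000
6 3 3949/5000
7 7/2 7531/10000
DF(3.5y) is solved at step 7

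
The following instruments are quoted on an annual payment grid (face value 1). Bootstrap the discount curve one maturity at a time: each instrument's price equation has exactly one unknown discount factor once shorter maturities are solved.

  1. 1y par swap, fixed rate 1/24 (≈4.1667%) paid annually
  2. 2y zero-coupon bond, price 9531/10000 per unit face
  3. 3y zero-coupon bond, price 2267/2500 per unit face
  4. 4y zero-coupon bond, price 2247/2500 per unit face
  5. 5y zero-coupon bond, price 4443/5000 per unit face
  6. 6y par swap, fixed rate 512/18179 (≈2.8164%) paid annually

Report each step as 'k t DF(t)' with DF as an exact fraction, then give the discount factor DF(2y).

1 1 24/25
2 2 9531/10000
3 3 2267/2500
4 4 2247/2500
5 5 4443/5000
6 6 529/625
DF(2y) = 9531/10000 ≈ 0.953100

step 1 [1y] swap r/1=1/24: DF=(1 − 1/24·(0))/(1+1/24) = 24/25 ≈ 0.960000
step 2 [2y] zero: DF = P = 9531/10000 ≈ 0.953100
step 3 [3y] zero: DF = P = 2267/2500 ≈ 0.906800
step 4 [4y] zero: DF = P = 2247/2500 ≈ 0.898800
step 5 [5y] zero: DF = P = 4443/5000 ≈ 0.888600
step 6 [6y] swap r/1=512/18179: DF=(1 − 512/18179·(0.960000+0.953100+0.906800+0.898800+0.888600))/(1+512/18179) = 529/625 ≈ 0.846400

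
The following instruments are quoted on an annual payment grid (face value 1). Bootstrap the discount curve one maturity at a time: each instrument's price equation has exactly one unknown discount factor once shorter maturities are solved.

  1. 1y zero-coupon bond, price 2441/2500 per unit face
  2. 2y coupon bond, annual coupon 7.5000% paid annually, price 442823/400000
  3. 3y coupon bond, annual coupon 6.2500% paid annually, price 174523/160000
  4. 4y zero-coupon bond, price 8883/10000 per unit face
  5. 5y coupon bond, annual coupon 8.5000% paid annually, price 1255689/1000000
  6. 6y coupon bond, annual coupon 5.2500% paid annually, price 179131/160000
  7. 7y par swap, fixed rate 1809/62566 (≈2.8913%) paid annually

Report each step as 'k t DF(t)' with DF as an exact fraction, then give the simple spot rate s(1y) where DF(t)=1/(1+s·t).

step 1 [1y] zero: DF = P = 2441/2500 ≈ 0.976400
step 2 [2y] bond c/1=3/40: DF=(442823/400000 − 3/40·(0.976400))/(1+3/40) = 9617/10000 ≈ 0.961700
step 3 [3y] bond c/1=1/16: DF=(174523/160000 − 1/16·(0.976400+0.961700))/(1+1/16) = 4563/5000 ≈ 0.912600
step 4 [4y] zero: DF = P = 8883/10000 ≈ 0.888300
step 5 [5y] bond c/1=17/200: DF=(1255689/1000000 − 17/200·(0.976400+0.961700+0.912600+0.888300))/(1+17/200) = 2161/2500 ≈ 0.864400
step 6 [6y] bond c/1=21/400: DF=(179131/160000 − 21/400·(0.976400+0.961700+0.912600+0.888300+0.864400))/(1+21/400) = 8341/10000 ≈ 0.834100
step 7 [7y] swap r/1=1809/62566: DF=(1 − 1809/62566·(0.976400+0.961700+0.912600+0.888300+0.864400+0.834100))/(1+1809/62566) = 8191/10000 ≈ 0.819100

1 1 2441/2500
2 2 9617/10000
3 3 4563/5000
4 4 8883/10000
5 5 2161/2500
6 6 8341/10000
7 7 8191/10000
s(1y) = (1/(2441/2500) − 1)/(1) = 59/2441 ≈ 2.4170%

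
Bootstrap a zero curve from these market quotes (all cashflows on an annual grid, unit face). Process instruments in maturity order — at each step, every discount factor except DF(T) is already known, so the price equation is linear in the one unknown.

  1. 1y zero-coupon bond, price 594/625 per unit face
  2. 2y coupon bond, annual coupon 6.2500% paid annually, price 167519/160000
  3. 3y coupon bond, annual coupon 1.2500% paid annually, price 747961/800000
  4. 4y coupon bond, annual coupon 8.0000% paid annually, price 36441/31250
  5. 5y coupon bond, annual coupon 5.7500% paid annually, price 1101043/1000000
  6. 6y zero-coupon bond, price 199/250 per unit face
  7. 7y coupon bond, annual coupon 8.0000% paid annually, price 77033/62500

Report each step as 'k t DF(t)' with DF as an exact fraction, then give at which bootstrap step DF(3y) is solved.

1 1 594/625
2 2 1859/2000
3 3 4501/5000
4 4 4369/5000
5 5 337/400
6 6 199/250
7 7 1873/2500
DF(3y) is solved at step 3

step 1 [1y] zero: DF = P = 594/625 ≈ 0.950400
step 2 [2y] bond c/1=1/16: DF=(167519/160000 − 1/16·(0.950400))/(1+1/16) = 1859/2000 ≈ 0.929500
step 3 [3y] bond c/1=1/80: DF=(747961/800000 − 1/80·(0.950400+0.929500))/(1+1/80) = 4501/5000 ≈ 0.900200
step 4 [4y] bond c/1=2/25: DF=(36441/31250 − 2/25·(0.950400+0.929500+0.900200))/(1+2/25) = 4369/5000 ≈ 0.873800
step 5 [5y] bond c/1=23/400: DF=(1101043/1000000 − 23/400·(0.950400+0.929500+0.900200+0.873800))/(1+23/400) = 337/400 ≈ 0.842500
step 6 [6y] zero: DF = P = 199/250 ≈ 0.796000
step 7 [7y] bond c/1=2/25: DF=(77033/62500 − 2/25·(0.950400+0.929500+0.900200+0.873800+0.842500+0.796000))/(1+2/25) = 1873/2500 ≈ 0.749200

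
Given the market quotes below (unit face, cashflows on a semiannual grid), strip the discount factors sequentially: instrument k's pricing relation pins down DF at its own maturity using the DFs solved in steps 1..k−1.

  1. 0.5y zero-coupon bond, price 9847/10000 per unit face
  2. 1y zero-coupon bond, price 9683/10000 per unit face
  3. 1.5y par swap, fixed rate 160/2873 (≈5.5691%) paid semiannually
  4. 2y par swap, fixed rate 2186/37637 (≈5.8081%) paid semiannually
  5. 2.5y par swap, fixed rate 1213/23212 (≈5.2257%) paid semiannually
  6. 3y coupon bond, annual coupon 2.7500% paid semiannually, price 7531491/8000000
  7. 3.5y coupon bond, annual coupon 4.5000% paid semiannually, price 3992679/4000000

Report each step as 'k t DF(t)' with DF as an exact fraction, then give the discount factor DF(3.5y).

step 1 [0.5y] zero: DF = P = 9847/10000 ≈ 0.984700
step 2 [1y] zero: DF = P = 9683/10000 ≈ 0.968300
step 3 [1.5y] swap r/2=80/2873: DF=(1 − 80/2873·(0.984700+0.968300))/(1+80/2873) = 23/25 ≈ 0.920000
step 4 [2y] swap r/2=1093/37637: DF=(1 − 1093/37637·(0.984700+0.968300+0.920000))/(1+1093/37637) = 8907/10000 ≈ 0.890700
step 5 [2.5y] swap r/2=1213/46424: DF=(1 − 1213/46424·(0.984700+0.968300+0.920000+0.890700))/(1+1213/46424) = 8787/10000 ≈ 0.878700
step 6 [3y] bond c/2=11/800: DF=(7531491/8000000 − 11/800·(0.984700+0.968300+0.920000+0.890700+0.878700))/(1+11/800) = 8657/10000 ≈ 0.865700
step 7 [3.5y] bond c/2=9/400: DF=(3992679/4000000 − 9/400·(0.984700+0.968300+0.920000+0.890700+0.878700+0.865700))/(1+9/400) = 171/200 ≈ 0.855000

1 1/2 9847/10000
2 1 9683/10000
3 3/2 23/25
4 2 8907/10000
5 5/2 8787/10000
6 3 8657/10000
7 7/2 171/200
DF(3.5y) = 171/200 ≈ 0.855000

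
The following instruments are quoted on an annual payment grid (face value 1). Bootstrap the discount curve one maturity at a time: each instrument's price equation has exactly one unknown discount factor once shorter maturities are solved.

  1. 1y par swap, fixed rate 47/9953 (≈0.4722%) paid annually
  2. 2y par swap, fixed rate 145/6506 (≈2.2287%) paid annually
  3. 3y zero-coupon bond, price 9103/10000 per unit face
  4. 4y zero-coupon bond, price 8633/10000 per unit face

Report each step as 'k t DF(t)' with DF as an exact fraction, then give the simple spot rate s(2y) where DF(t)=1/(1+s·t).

step 1 [1y] swap r/1=47/9953: DF=(1 − 47/9953·(0))/(1+47/9953) = 9953/10000 ≈ 0.995300
step 2 [2y] swap r/1=145/6506: DF=(1 − 145/6506·(0.995300))/(1+145/6506) = 1913/2000 ≈ 0.956500
step 3 [3y] zero: DF = P = 9103/10000 ≈ 0.910300
step 4 [4y] zero: DF = P = 8633/10000 ≈ 0.863300

1 1 9953/10000
2 2 1913/2000
3 3 9103/10000
4 4 8633/10000
s(2y) = (1/(1913/2000) − 1)/(2) = 87/3826 ≈ 2.2739%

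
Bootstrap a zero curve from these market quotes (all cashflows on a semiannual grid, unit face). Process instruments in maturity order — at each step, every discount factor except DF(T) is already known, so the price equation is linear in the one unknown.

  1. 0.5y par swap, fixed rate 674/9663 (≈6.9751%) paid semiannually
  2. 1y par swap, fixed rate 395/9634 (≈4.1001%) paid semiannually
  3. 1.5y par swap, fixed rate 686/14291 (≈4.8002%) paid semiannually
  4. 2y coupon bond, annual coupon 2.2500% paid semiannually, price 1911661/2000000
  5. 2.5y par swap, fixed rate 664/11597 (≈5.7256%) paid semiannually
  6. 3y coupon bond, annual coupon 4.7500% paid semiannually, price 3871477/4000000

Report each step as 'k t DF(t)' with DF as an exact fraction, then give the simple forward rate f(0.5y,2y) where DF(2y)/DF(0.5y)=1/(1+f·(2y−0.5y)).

step 1 [0.5y] swap r/2=337/9663: DF=(1 − 337/9663·(0))/(1+337/9663) = 9663/10000 ≈ 0.966300
step 2 [1y] swap r/2=395/19268: DF=(1 − 395/19268·(0.966300))/(1+395/19268) = 1921/2000 ≈ 0.960500
step 3 [1.5y] swap r/2=343/14291: DF=(1 − 343/14291·(0.966300+0.960500))/(1+343/14291) = 4657/5000 ≈ 0.931400
step 4 [2y] bond c/2=9/800: DF=(1911661/2000000 − 9/800·(0.966300+0.960500+0.931400))/(1+9/800) = 4567/5000 ≈ 0.913400
step 5 [2.5y] swap r/2=332/11597: DF=(1 − 332/11597·(0.966300+0.960500+0.931400+0.913400))/(1+332/11597) = 542/625 ≈ 0.867200
step 6 [3y] bond c/2=19/800: DF=(3871477/4000000 − 19/800·(0.966300+0.960500+0.931400+0.913400+0.867200))/(1+19/800) = 4189/5000 ≈ 0.837800

1 1/2 9663/10000
2 1 1921/2000
3 3/2 4657/5000
4 2 4567/5000
5 5/2 542/625
6 3 4189/5000
f(0.5y,2y) = ((9663/10000)/(4567/5000) − 1)/(3/2) = 529/13701 ≈ 3.8610%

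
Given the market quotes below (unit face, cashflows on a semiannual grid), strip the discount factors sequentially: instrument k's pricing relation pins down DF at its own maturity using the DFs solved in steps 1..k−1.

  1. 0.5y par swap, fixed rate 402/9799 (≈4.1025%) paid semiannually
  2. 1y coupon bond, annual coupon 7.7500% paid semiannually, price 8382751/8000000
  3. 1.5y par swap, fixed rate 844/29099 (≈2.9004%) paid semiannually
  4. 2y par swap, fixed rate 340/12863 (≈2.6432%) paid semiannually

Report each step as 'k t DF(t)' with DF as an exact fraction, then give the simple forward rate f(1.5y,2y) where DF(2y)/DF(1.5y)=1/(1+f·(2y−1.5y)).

1 1/2 9799/10000
2 1 4861/5000
3 3/2 4789/5000
4 2 949/1000
f(1.5y,2y) = ((4789/5000)/(949/1000) − 1)/(1/2) = 88/4745 ≈ 1.8546%

step 1 [0.5y] swap r/2=201/9799: DF=(1 − 201/9799·(0))/(1+201/9799) = 9799/10000 ≈ 0.979900
step 2 [1y] bond c/2=31/800: DF=(8382751/8000000 − 31/800·(0.979900))/(1+31/800) = 4861/5000 ≈ 0.972200
step 3 [1.5y] swap r/2=422/29099: DF=(1 − 422/29099·(0.979900+0.972200))/(1+422/29099) = 4789/5000 ≈ 0.957800
step 4 [2y] swap r/2=170/12863: DF=(1 − 170/12863·(0.979900+0.972200+0.957800))/(1+170/12863) = 949/1000 ≈ 0.949000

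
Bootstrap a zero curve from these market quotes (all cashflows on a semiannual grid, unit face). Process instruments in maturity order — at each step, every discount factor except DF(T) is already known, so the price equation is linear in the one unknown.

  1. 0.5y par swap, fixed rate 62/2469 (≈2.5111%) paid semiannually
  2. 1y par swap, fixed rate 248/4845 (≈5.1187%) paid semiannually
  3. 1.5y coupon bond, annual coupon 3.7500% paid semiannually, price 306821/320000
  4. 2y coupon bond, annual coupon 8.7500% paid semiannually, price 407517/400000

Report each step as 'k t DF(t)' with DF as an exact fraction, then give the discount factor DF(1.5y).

1 1/2 2469/2500
2 1 594/625
3 3/2 1811/2000
4 2 8569/10000
DF(1.5y) = 1811/2000 ≈ 0.905500

step 1 [0.5y] swap r/2=31/2469: DF=(1 − 31/2469·(0))/(1+31/2469) = 2469/2500 ≈ 0.987600
step 2 [1y] swap r/2=124/4845: DF=(1 − 124/4845·(0.987600))/(1+124/4845) = 594/625 ≈ 0.950400
step 3 [1.5y] bond c/2=3/160: DF=(306821/320000 − 3/160·(0.987600+0.950400))/(1+3/160) = 1811/2000 ≈ 0.905500
step 4 [2y] bond c/2=7/160: DF=(407517/400000 − 7/160·(0.987600+0.950400+0.905500))/(1+7/160) = 8569/10000 ≈ 0.856900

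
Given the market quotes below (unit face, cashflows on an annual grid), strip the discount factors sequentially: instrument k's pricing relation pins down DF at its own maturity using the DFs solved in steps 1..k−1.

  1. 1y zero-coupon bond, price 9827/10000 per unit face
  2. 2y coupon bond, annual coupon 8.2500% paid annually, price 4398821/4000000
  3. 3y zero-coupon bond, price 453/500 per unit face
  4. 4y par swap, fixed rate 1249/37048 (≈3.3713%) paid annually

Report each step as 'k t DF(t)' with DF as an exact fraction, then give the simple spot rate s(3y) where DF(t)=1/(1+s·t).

1 1 9827/10000
2 2 941/1000
3 3 453/500
4 4 8751/10000
s(3y) = (1/(453/500) − 1)/(3) = 47/1359 ≈ 3.4584%

step 1 [1y] zero: DF = P = 9827/10000 ≈ 0.982700
step 2 [2y] bond c/1=33/400: DF=(4398821/4000000 − 33/400·(0.982700))/(1+33/400) = 941/1000 ≈ 0.941000
step 3 [3y] zero: DF = P = 453/500 ≈ 0.906000
step 4 [4y] swap r/1=1249/37048: DF=(1 − 1249/37048·(0.982700+0.941000+0.906000))/(1+1249/37048) = 8751/10000 ≈ 0.875100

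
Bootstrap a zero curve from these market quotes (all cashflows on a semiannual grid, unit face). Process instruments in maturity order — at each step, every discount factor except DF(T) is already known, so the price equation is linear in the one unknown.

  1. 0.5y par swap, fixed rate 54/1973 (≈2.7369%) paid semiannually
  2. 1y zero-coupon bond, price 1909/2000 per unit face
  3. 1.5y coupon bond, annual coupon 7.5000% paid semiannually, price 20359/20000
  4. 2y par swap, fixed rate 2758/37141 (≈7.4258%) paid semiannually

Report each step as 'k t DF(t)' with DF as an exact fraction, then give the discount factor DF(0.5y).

1 1/2 1973/2000
2 1 1909/2000
3 3/2 911/1000
4 2 8621/10000
DF(0.5y) = 1973/2000 ≈ 0.986500

step 1 [0.5y] swap r/2=27/1973: DF=(1 − 27/1973·(0))/(1+27/1973) = 1973/2000 ≈ 0.986500
step 2 [1y] zero: DF = P = 1909/2000 ≈ 0.954500
step 3 [1.5y] bond c/2=3/80: DF=(20359/20000 − 3/80·(0.986500+0.954500))/(1+3/80) = 911/1000 ≈ 0.911000
step 4 [2y] swap r/2=1379/37141: DF=(1 − 1379/37141·(0.986500+0.954500+0.911000))/(1+1379/37141) = 8621/10000 ≈ 0.862100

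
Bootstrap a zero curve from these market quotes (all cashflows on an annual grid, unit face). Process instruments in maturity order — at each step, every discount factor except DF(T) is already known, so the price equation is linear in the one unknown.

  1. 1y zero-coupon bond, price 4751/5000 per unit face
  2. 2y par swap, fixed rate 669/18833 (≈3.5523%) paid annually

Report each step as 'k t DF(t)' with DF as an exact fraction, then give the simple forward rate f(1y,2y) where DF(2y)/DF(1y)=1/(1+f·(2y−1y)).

step 1 [1y] zero: DF = P = 4751/5000 ≈ 0.950200
step 2 [2y] swap r/1=669/18833: DF=(1 − 669/18833·(0.950200))/(1+669/18833) = 9331/10000 ≈ 0.933100

1 1 4751/5000
2 2 9331/10000
f(1y,2y) = ((4751/5000)/(9331/10000) − 1)/(1) = 171/9331 ≈ 1.8326%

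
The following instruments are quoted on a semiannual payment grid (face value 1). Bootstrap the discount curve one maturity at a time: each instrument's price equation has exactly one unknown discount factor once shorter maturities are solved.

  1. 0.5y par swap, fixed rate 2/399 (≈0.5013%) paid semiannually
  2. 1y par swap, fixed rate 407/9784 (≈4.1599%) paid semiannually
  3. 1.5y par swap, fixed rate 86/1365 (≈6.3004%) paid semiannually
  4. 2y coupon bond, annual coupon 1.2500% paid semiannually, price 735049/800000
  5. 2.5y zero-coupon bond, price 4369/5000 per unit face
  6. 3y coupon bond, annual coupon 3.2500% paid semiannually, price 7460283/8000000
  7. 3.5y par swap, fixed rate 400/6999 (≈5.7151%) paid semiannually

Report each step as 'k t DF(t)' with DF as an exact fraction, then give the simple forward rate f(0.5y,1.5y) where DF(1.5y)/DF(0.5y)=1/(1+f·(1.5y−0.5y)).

step 1 [0.5y] swap r/2=1/399: DF=(1 − 1/399·(0))/(1+1/399) = 399/400 ≈ 0.997500
step 2 [1y] swap r/2=407/19568: DF=(1 − 407/19568·(0.997500))/(1+407/19568) = 9593/10000 ≈ 0.959300
step 3 [1.5y] swap r/2=43/1365: DF=(1 − 43/1365·(0.997500+0.959300))/(1+43/1365) = 9097/10000 ≈ 0.909700
step 4 [2y] bond c/2=1/160: DF=(735049/800000 − 1/160·(0.997500+0.959300+0.909700))/(1+1/160) = 8953/10000 ≈ 0.895300
step 5 [2.5y] zero: DF = P = 4369/5000 ≈ 0.873800
step 6 [3y] bond c/2=13/800: DF=(7460283/8000000 − 13/800·(0.997500+0.959300+0.909700+0.895300+0.873800))/(1+13/800) = 1687/2000 ≈ 0.843500
step 7 [3.5y] swap r/2=200/6999: DF=(1 − 200/6999·(0.997500+0.959300+0.909700+0.895300+0.873800+0.843500))/(1+200/6999) = 41/50 ≈ 0.820000

1 1/2 399/400
2 1 9593/10000
3 3/2 9097/10000
4 2 8953/10000
5 5/2 4369/5000
6 3 1687/2000
7 7/2 41/50
f(0.5y,1.5y) = ((399/400)/(9097/10000) − 1)/(1) = 878/9097 ≈ 9.6515%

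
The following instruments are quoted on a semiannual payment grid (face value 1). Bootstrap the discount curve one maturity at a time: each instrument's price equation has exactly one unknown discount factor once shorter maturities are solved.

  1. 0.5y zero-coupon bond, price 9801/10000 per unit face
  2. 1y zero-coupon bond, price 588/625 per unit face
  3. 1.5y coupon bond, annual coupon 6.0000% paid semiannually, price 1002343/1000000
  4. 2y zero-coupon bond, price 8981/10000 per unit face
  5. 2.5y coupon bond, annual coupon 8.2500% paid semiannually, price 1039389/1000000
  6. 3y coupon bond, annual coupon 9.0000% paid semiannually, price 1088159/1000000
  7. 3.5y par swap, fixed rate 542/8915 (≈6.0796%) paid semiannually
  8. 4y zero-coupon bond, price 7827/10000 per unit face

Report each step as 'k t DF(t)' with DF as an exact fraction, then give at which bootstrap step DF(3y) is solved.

step 1 [0.5y] zero: DF = P = 9801/10000 ≈ 0.980100
step 2 [1y] zero: DF = P = 588/625 ≈ 0.940800
step 3 [1.5y] bond c/2=3/100: DF=(1002343/1000000 − 3/100·(0.980100+0.940800))/(1+3/100) = 2293/2500 ≈ 0.917200
step 4 [2y] zero: DF = P = 8981/10000 ≈ 0.898100
step 5 [2.5y] bond c/2=33/800: DF=(1039389/1000000 − 33/800·(0.980100+0.940800+0.917200+0.898100))/(1+33/800) = 4251/5000 ≈ 0.850200
step 6 [3y] bond c/2=9/200: DF=(1088159/1000000 − 9/200·(0.980100+0.940800+0.917200+0.898100+0.850200))/(1+9/200) = 4219/5000 ≈ 0.843800
step 7 [3.5y] swap r/2=271/8915: DF=(1 − 271/8915·(0.980100+0.940800+0.917200+0.898100+0.850200+0.843800))/(1+271/8915) = 8103/10000 ≈ 0.810300
step 8 [4y] zero: DF = P = 7827/10000 ≈ 0.782700

1 1/2 9801/10000
2 1 588/625
3 3/2 2293/2500
4 2 8981/10000
5 5/2 4251/5000
6 3 4219/5000
7 7/2 8103/10000
8 4 7827/10000
DF(3y) is solved at step 6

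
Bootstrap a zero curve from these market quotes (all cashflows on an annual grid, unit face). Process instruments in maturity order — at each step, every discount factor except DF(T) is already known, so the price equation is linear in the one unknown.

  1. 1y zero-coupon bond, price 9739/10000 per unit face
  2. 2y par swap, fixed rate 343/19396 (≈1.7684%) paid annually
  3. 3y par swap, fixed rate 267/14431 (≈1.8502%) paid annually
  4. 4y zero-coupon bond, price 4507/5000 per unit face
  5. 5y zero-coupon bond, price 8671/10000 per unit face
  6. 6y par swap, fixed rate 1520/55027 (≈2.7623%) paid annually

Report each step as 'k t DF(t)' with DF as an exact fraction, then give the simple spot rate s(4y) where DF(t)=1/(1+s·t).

1 1 9739/10000
2 2 9657/10000
3 3 4733/5000
4 4 4507/5000
5 5 8671/10000
6 6 106/125
s(4y) = (1/(4507/5000) − 1)/(4) = 493/18028 ≈ 2.7346%

step 1 [1y] zero: DF = P = 9739/10000 ≈ 0.973900
step 2 [2y] swap r/1=343/19396: DF=(1 − 343/19396·(0.973900))/(1+343/19396) = 9657/10000 ≈ 0.965700
step 3 [3y] swap r/1=267/14431: DF=(1 − 267/14431·(0.973900+0.965700))/(1+267/14431) = 4733/5000 ≈ 0.946600
step 4 [4y] zero: DF = P = 4507/5000 ≈ 0.901400
step 5 [5y] zero: DF = P = 8671/10000 ≈ 0.867100
step 6 [6y] swap r/1=1520/55027: DF=(1 − 1520/55027·(0.973900+0.965700+0.946600+0.901400+0.867100))/(1+1520/55027) = 106/125 ≈ 0.848000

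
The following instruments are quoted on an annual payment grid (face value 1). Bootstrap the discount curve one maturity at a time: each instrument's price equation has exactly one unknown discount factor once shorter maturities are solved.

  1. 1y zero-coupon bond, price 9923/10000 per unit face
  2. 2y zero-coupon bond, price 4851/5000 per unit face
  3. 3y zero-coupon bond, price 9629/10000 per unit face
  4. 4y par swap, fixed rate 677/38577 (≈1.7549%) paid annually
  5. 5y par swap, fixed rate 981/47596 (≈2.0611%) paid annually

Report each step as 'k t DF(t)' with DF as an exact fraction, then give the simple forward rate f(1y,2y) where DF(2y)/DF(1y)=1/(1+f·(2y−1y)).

step 1 [1y] zero: DF = P = 9923/10000 ≈ 0.992300
step 2 [2y] zero: DF = P = 4851/5000 ≈ 0.970200
step 3 [3y] zero: DF = P = 9629/10000 ≈ 0.962900
step 4 [4y] swap r/1=677/38577: DF=(1 − 677/38577·(0.992300+0.970200+0.962900))/(1+677/38577) = 9323/10000 ≈ 0.932300
step 5 [5y] swap r/1=981/47596: DF=(1 − 981/47596·(0.992300+0.970200+0.962900+0.932300))/(1+981/47596) = 9019/10000 ≈ 0.901900

1 1 9923/10000
2 2 4851/5000
3 3 9629/10000
4 4 9323/10000
5 5 9019/10000
f(1y,2y) = ((9923/10000)/(4851/5000) − 1)/(1) = 221/9702 ≈ 2.2779%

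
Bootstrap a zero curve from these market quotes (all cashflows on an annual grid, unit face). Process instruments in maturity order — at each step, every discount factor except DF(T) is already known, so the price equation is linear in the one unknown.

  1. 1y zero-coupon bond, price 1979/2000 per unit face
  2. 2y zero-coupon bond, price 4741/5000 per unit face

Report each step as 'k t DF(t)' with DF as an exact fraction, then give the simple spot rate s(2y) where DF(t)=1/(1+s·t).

1 1 1979/2000
2 2 4741/5000
s(2y) = (1/(4741/5000) − 1)/(2) = 259/9482 ≈ 2.7315%

step 1 [1y] zero: DF = P = 1979/2000 ≈ 0.989500
step 2 [2y] zero: DF = P = 4741/5000 ≈ 0.948200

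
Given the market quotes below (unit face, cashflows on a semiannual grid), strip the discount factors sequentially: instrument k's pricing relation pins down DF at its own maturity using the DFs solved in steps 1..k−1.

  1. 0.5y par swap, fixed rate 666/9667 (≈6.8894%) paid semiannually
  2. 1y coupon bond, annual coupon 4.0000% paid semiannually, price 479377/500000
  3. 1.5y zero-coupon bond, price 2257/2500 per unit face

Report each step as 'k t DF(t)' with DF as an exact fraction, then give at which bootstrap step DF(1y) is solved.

step 1 [0.5y] swap r/2=333/9667: DF=(1 − 333/9667·(0))/(1+333/9667) = 9667/10000 ≈ 0.966700
step 2 [1y] bond c/2=1/50: DF=(479377/500000 − 1/50·(0.966700))/(1+1/50) = 921/1000 ≈ 0.921000
step 3 [1.5y] zero: DF = P = 2257/2500 ≈ 0.902800

1 1/2 9667/10000
2 1 921/1000
3 3/2 2257/2500
DF(1y) is solved at step 2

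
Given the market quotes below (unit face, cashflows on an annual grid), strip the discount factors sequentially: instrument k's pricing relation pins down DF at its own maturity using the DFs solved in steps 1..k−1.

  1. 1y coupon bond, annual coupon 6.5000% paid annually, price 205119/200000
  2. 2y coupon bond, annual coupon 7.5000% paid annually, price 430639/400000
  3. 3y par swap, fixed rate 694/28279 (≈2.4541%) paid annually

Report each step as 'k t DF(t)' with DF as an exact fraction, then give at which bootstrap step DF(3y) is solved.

step 1 [1y] bond c/1=13/200: DF=(205119/200000 − 13/200·(0))/(1+13/200) = 963/1000 ≈ 0.963000
step 2 [2y] bond c/1=3/40: DF=(430639/400000 − 3/40·(0.963000))/(1+3/40) = 9343/10000 ≈ 0.934300
step 3 [3y] swap r/1=694/28279: DF=(1 − 694/28279·(0.963000+0.934300))/(1+694/28279) = 4653/5000 ≈ 0.930600

1 1 963/1000
2 2 9343/10000
3 3 4653/5000
DF(3y) is solved at step 3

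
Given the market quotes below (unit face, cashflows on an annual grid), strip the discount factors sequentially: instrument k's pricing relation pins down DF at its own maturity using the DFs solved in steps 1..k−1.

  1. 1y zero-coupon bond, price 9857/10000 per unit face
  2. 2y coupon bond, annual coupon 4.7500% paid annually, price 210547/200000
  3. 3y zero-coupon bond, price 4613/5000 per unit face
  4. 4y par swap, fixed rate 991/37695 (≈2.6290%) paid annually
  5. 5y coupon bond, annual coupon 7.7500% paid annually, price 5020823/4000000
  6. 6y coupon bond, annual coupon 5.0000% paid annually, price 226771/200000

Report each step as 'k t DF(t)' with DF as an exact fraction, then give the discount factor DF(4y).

step 1 [1y] zero: DF = P = 9857/10000 ≈ 0.985700
step 2 [2y] bond c/1=19/400: DF=(210547/200000 − 19/400·(0.985700))/(1+19/400) = 9603/10000 ≈ 0.960300
step 3 [3y] zero: DF = P = 4613/5000 ≈ 0.922600
step 4 [4y] swap r/1=991/37695: DF=(1 − 991/37695·(0.985700+0.960300+0.922600))/(1+991/37695) = 9009/10000 ≈ 0.900900
step 5 [5y] bond c/1=31/400: DF=(5020823/4000000 − 31/400·(0.985700+0.960300+0.922600+0.900900))/(1+31/400) = 4469/5000 ≈ 0.893800
step 6 [6y] bond c/1=1/20: DF=(226771/200000 − 1/20·(0.985700+0.960300+0.922600+0.900900+0.893800))/(1+1/20) = 4289/5000 ≈ 0.857800

1 1 9857/10000
2 2 9603/10000
3 3 4613/5000
4 4 9009/10000
5 5 4469/5000
6 6 4289/5000
DF(4y) = 9009/10000 ≈ 0.900900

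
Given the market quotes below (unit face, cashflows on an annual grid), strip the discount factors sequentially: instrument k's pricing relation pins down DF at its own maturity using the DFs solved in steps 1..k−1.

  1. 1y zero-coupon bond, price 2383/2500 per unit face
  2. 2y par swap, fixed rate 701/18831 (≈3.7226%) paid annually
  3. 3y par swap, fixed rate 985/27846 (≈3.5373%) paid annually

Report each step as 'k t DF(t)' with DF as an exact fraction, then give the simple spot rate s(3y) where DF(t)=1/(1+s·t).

1 1 2383/2500
2 2 9299/10000
3 3 1803/2000
s(3y) = (1/(1803/2000) − 1)/(3) = 197/5409 ≈ 3.6421%

step 1 [1y] zero: DF = P = 2383/2500 ≈ 0.953200
step 2 [2y] swap r/1=701/18831: DF=(1 − 701/18831·(0.953200))/(1+701/18831) = 9299/10000 ≈ 0.929900
step 3 [3y] swap r/1=985/27846: DF=(1 − 985/27846·(0.953200+0.929900))/(1+985/27846) = 1803/2000 ≈ 0.901500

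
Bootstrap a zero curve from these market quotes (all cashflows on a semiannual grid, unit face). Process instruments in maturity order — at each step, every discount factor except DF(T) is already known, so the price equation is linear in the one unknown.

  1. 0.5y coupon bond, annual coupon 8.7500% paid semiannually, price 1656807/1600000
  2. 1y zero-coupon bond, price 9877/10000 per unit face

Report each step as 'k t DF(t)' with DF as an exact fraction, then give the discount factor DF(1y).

1 1/2 9921/10000
2 1 9877/10000
DF(1y) = 9877/10000 ≈ 0.987700

step 1 [0.5y] bond c/2=7/160: DF=(1656807/1600000 − 7/160·(0))/(1+7/160) = 9921/10000 ≈ 0.992100
step 2 [1y] zero: DF = P = 9877/10000 ≈ 0.987700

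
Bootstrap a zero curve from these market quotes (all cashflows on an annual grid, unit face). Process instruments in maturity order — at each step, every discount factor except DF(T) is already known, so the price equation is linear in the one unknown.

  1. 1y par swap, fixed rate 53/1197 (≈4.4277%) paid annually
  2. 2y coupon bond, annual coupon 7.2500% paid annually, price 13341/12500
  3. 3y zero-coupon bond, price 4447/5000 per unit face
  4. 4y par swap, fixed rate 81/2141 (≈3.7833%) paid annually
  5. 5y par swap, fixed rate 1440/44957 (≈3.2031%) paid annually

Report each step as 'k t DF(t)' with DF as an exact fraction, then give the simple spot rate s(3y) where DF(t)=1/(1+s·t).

1 1 1197/1250
2 2 1163/1250
3 3 4447/5000
4 4 8623/10000
5 5 107/125
s(3y) = (1/(4447/5000) − 1)/(3) = 553/13341 ≈ 4.1451%

step 1 [1y] swap r/1=53/1197: DF=(1 − 53/1197·(0))/(1+53/1197) = 1197/1250 ≈ 0.957600
step 2 [2y] bond c/1=29/400: DF=(13341/12500 − 29/400·(0.957600))/(1+29/400) = 1163/1250 ≈ 0.930400
step 3 [3y] zero: DF = P = 4447/5000 ≈ 0.889400
step 4 [4y] swap r/1=81/2141: DF=(1 − 81/2141·(0.957600+0.930400+0.889400))/(1+81/2141) = 8623/10000 ≈ 0.862300
step 5 [5y] swap r/1=1440/44957: DF=(1 − 1440/44957·(0.957600+0.930400+0.889400+0.862300))/(1+1440/44957) = 107/125 ≈ 0.856000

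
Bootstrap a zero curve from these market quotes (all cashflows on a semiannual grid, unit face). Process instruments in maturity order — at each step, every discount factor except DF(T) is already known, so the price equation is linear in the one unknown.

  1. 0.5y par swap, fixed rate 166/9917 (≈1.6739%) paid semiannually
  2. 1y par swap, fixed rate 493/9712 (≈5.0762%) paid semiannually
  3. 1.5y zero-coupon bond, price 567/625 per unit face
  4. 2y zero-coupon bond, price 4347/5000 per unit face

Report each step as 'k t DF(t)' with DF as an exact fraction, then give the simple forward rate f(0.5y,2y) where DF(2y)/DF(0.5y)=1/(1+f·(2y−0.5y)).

step 1 [0.5y] swap r/2=83/9917: DF=(1 − 83/9917·(0))/(1+83/9917) = 9917/10000 ≈ 0.991700
step 2 [1y] swap r/2=493/19424: DF=(1 − 493/19424·(0.991700))/(1+493/19424) = 9507/10000 ≈ 0.950700
step 3 [1.5y] zero: DF = P = 567/625 ≈ 0.907200
step 4 [2y] zero: DF = P = 4347/5000 ≈ 0.869400

1 1/2 9917/10000
2 1 9507/10000
3 3/2 567/625
4 2 4347/5000
f(0.5y,2y) = ((9917/10000)/(4347/5000) − 1)/(3/2) = 1223/13041 ≈ 9.3781%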